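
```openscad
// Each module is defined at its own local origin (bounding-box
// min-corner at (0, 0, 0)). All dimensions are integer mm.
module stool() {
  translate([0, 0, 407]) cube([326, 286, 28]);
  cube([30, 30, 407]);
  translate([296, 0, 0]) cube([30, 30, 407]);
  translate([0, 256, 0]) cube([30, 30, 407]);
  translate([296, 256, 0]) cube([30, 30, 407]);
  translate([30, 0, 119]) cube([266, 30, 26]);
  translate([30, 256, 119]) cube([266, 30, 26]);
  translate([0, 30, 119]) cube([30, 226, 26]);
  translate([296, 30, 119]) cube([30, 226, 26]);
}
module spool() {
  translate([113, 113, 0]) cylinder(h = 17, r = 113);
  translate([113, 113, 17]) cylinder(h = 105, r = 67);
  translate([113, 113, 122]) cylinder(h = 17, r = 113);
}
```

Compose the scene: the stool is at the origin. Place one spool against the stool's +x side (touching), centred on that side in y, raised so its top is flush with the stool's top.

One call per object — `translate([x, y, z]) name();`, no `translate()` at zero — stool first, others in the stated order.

stool();
translate([326, 30, 296]) spool();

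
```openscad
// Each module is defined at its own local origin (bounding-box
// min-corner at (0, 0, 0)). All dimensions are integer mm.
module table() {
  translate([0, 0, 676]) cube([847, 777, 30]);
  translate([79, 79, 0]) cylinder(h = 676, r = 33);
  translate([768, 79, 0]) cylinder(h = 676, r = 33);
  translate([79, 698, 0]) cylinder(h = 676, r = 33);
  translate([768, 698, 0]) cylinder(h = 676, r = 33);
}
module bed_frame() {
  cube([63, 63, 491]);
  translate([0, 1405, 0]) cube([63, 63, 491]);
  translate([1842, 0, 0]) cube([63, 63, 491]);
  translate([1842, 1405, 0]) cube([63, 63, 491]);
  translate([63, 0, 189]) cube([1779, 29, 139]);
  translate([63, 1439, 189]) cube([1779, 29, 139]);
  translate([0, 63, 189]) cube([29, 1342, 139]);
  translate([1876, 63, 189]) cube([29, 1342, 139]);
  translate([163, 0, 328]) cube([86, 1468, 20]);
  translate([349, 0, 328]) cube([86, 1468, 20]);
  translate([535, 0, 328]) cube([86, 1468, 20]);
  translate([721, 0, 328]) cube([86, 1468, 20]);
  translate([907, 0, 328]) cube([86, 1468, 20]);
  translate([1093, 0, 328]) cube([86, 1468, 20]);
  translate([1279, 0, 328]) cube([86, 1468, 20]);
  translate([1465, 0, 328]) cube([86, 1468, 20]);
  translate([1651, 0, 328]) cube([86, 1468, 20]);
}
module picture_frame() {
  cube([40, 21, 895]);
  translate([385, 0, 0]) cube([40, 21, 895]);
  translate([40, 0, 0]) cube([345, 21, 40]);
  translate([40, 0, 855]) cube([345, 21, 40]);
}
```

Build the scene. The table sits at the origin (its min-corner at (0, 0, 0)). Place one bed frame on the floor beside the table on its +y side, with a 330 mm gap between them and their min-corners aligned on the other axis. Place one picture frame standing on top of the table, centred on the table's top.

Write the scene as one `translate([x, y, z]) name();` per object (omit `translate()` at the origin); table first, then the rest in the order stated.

table();
translate([0, 1107, 0]) bed_frame();
translate([211, 378, 706]) picture_frame();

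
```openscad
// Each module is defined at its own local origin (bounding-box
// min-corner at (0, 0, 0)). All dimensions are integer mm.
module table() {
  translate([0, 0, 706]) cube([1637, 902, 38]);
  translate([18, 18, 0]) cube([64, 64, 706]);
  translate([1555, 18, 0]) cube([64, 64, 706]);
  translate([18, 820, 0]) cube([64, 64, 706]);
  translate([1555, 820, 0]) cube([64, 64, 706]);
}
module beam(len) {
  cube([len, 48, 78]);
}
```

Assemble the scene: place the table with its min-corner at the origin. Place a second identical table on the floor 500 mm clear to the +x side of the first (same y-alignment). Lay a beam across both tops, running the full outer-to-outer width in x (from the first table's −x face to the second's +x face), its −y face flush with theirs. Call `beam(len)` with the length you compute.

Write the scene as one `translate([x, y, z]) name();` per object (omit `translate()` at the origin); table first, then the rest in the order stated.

table();
translate([2137, 0, 0]) table();
translate([0, 0, 744]) beam(3774);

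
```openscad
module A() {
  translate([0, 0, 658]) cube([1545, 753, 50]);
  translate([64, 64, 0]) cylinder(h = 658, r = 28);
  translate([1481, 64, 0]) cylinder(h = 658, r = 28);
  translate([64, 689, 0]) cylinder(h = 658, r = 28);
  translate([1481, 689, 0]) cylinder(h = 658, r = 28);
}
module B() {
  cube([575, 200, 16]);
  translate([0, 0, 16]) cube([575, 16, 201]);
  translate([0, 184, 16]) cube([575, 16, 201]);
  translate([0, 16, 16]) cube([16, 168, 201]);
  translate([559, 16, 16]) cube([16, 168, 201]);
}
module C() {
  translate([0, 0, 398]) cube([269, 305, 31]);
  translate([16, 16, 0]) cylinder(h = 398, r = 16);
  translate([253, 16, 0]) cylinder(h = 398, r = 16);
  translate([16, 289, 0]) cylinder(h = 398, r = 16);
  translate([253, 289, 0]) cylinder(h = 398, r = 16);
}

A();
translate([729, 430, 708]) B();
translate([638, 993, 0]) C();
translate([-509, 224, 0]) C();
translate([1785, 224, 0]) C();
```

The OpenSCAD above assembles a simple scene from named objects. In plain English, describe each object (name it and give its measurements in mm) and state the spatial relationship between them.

A is a rectangular dining table. The top is 1545×753×50 mm with its upper surface at z = 708 mm. It stands on four round legs of 56 mm diameter, each leg's bounding box inset 36 mm from the nearest pair of top edges, running from the floor to the underside of the top.

B is an open-topped rectangular box: outside dimensions 575×200×217 mm, with a uniform wall and base thickness of 16 mm. The base is a full 575×200 slab on the floor; four walls sit on top of the base. The front and back walls (the −y and +y sides) span the full width; the two side walls fit between them.

C is a four-legged stool. The seat is 269×305 mm, 31 mm thick, top at z = 429 mm. It stands on four round legs, each 32 mm in diameter, from z = 0 to the seat underside, each leg's axis is inset half a diameter from the nearest pair of seat edges (so the leg's bounding box is flush with the corner).

The open box is on top of the table. Three stools sit around the table at the +y, −x, +x sides.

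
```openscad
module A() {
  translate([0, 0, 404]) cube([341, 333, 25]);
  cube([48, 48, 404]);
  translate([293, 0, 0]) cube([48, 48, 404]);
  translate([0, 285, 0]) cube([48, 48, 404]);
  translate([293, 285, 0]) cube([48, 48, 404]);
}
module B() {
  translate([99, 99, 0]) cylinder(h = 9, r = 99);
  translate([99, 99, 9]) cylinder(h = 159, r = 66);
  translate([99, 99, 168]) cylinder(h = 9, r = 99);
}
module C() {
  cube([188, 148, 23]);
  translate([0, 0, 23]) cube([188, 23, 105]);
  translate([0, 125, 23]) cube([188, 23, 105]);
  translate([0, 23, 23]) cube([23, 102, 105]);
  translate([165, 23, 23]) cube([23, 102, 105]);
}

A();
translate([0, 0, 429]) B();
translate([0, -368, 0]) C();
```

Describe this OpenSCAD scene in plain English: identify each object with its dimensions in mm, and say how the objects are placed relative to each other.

A is a four-legged stool. The seat is a 341×333×25 mm slab whose top surface is at z = 429 mm; four square legs, each 48×48 mm in cross-section, run from the floor (z = 0) to the underside of the seat, each flush with a corner of the seat.

B is a spool: two coaxial disc flanges of radius 99 mm and thickness 9 mm, joined by a core cylinder of radius 66 mm and height 159 mm. The lower flange rests on z = 0 and the three cylinders share a vertical axis.

C is an open storage box with external size 188×148×128 mm and wall thickness 23 mm (the base is also 23 mm thick). The base covers the whole footprint; the four walls stand on the base, with the y-facing walls full-width and the x-facing walls fitting between their inner faces.

The spool is on top of the stool. The open box is on the floor beside the stool on its −y side.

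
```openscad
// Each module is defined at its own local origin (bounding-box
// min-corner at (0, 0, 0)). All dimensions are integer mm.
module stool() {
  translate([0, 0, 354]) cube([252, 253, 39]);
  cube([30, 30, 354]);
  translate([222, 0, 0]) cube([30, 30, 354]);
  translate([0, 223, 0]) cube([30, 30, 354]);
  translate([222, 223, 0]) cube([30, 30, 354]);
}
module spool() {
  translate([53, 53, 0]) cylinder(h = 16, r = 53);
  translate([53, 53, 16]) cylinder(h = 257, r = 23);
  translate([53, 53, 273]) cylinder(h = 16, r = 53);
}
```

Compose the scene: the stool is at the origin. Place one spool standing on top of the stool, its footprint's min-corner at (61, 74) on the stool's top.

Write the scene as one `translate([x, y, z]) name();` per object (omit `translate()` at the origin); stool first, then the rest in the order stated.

stool();
translate([61, 74, 393]) spool();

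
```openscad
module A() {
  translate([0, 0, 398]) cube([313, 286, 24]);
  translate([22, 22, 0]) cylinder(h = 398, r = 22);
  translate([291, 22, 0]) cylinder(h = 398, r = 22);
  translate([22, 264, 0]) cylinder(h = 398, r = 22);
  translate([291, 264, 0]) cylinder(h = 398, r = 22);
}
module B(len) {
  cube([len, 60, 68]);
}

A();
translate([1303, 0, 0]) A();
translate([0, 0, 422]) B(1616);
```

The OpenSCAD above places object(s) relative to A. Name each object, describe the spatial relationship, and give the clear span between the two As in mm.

Second stool starts at x = 1303; first ends at x = 313; clear span = 1303 − 313 = 990 mm.

A is a stool. B is a beam. A beam spans the tops of two stools. The clear span between the two stools is 990 mm.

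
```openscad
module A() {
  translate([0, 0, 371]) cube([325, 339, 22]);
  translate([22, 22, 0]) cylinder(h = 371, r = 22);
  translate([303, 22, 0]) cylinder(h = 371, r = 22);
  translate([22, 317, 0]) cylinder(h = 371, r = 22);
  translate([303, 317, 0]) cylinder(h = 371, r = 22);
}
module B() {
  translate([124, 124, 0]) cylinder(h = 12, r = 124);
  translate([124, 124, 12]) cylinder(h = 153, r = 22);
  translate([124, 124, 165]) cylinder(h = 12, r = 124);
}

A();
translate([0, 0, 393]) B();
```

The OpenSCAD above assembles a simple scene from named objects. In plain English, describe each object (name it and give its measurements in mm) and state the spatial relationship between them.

A is a four-legged stool. The seat is a 325×339×22 mm slab whose top surface is at z = 393 mm; four round legs, each 44 mm in diameter, run from the floor (z = 0) to the underside of the seat, each leg's axis is inset half a diameter from the nearest pair of seat edges (so the leg's bounding box is flush with the corner).

B is a spool: two coaxial disc flanges of radius 124 mm and thickness 12 mm, joined by a core cylinder of radius 22 mm and height 153 mm. The lower flange rests on z = 0 and the three cylinders share a vertical axis.

The spool is on top of the stool.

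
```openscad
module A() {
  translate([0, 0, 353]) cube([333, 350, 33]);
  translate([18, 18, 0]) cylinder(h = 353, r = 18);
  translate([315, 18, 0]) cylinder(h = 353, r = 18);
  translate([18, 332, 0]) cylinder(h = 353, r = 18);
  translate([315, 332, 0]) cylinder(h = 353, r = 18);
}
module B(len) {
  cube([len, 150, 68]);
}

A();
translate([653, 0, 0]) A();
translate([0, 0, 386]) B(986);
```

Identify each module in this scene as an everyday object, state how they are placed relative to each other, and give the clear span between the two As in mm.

A is a stool. B is a beam. A beam spans the tops of two stools. The clear span between the two stools is 320 mm.

Second stool starts at x = 653; first ends at x = 333; clear span = 653 − 333 = 320 mm.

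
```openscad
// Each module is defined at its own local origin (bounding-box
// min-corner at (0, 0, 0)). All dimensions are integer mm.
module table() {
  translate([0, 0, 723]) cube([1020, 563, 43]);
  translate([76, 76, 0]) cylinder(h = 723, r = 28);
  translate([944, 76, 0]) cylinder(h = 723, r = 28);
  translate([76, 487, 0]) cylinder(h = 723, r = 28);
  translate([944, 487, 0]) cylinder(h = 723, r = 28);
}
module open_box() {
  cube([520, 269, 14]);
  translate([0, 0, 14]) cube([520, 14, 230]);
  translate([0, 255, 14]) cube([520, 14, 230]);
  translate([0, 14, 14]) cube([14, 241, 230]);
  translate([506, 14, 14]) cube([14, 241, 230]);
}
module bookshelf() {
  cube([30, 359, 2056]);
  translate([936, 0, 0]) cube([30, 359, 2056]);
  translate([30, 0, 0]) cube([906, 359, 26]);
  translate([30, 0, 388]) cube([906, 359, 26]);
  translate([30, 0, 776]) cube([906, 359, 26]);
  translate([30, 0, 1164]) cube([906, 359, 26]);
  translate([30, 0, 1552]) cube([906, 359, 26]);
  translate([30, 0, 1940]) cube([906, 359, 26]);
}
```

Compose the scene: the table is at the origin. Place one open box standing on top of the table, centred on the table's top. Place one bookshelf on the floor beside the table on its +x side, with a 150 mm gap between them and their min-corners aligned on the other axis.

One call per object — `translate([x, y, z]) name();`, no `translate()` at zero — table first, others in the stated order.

table();
translate([250, 147, 766]) open_box();
translate([1170, 0, 0]) bookshelf();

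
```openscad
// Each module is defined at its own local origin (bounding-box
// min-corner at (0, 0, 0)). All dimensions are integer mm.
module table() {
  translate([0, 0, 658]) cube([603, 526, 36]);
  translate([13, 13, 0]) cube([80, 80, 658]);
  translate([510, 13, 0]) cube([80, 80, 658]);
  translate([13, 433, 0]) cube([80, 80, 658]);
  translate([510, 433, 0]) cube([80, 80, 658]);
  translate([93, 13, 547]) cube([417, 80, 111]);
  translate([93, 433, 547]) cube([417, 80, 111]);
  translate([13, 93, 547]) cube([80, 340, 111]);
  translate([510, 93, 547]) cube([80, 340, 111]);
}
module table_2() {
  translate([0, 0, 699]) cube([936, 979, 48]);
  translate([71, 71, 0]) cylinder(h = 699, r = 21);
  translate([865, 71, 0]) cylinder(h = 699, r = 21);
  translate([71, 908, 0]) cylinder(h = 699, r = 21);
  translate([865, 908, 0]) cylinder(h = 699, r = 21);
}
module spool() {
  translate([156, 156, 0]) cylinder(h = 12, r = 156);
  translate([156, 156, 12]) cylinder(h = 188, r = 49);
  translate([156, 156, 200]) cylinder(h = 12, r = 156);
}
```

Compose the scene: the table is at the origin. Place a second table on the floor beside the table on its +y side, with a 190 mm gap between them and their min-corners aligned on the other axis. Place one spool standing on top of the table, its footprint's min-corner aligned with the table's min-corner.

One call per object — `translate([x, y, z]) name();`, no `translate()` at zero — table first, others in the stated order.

table();
translate([0, 716, 0]) table_2();
translate([0, 0, 694]) spool();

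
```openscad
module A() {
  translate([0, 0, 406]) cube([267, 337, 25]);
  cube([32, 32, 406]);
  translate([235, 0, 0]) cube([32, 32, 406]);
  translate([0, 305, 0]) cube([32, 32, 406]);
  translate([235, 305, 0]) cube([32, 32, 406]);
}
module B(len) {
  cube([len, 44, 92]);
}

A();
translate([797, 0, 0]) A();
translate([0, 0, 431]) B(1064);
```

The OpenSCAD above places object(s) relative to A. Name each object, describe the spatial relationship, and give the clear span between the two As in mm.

Second stool starts at x = 797; first ends at x = 267; clear span = 797 − 267 = 530 mm.

A is a stool. B is a beam. A beam spans the tops of two stools. The clear span between the two stools is 530 mm.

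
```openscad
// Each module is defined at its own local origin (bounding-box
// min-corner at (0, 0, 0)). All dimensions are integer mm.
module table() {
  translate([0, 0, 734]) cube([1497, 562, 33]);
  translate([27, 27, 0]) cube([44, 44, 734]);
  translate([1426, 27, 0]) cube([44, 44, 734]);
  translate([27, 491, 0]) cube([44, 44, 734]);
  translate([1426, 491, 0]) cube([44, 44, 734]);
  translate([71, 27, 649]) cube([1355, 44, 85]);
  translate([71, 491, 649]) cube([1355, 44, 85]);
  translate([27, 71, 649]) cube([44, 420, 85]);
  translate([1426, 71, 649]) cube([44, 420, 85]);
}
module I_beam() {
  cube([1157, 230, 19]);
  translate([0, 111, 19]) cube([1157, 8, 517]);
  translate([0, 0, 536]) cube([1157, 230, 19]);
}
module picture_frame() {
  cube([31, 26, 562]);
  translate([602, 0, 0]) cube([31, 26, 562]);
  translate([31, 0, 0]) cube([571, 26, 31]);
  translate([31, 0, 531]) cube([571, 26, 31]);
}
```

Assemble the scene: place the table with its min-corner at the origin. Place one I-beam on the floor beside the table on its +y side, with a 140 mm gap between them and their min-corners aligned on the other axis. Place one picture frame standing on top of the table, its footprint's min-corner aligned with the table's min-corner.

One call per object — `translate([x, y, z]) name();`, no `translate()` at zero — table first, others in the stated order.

table();
translate([0, 702, 0]) I_beam();
translate([0, 0, 767]) picture_frame();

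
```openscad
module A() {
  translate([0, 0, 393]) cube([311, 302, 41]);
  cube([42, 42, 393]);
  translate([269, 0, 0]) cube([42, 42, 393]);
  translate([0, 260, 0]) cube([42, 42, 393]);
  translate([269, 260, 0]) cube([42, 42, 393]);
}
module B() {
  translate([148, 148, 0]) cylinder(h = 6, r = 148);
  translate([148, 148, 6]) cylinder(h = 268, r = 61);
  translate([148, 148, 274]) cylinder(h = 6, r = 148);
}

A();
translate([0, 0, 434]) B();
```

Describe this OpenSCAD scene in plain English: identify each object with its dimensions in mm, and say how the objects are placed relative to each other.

A is a four-legged stool. The seat is a 311×302×41 mm slab whose top surface is at z = 434 mm; four square legs, each 42×42 mm in cross-section, run from the floor (z = 0) to the underside of the seat, each flush with a corner of the seat.

B is a spool: two coaxial disc flanges of radius 148 mm and thickness 6 mm, joined by a core cylinder of radius 61 mm and height 268 mm. The lower flange rests on z = 0 and the three cylinders share a vertical axis.

The spool is on top of the stool.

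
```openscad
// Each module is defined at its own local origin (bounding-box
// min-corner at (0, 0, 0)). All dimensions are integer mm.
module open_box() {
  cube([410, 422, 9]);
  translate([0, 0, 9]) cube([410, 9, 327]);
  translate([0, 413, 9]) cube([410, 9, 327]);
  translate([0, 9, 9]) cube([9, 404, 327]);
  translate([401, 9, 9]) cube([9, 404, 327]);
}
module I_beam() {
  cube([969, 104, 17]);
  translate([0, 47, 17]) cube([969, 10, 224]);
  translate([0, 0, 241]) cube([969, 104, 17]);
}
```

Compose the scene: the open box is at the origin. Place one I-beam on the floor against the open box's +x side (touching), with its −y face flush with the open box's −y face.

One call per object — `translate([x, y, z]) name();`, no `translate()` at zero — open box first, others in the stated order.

open_box();
translate([410, 0, 0]) I_beam();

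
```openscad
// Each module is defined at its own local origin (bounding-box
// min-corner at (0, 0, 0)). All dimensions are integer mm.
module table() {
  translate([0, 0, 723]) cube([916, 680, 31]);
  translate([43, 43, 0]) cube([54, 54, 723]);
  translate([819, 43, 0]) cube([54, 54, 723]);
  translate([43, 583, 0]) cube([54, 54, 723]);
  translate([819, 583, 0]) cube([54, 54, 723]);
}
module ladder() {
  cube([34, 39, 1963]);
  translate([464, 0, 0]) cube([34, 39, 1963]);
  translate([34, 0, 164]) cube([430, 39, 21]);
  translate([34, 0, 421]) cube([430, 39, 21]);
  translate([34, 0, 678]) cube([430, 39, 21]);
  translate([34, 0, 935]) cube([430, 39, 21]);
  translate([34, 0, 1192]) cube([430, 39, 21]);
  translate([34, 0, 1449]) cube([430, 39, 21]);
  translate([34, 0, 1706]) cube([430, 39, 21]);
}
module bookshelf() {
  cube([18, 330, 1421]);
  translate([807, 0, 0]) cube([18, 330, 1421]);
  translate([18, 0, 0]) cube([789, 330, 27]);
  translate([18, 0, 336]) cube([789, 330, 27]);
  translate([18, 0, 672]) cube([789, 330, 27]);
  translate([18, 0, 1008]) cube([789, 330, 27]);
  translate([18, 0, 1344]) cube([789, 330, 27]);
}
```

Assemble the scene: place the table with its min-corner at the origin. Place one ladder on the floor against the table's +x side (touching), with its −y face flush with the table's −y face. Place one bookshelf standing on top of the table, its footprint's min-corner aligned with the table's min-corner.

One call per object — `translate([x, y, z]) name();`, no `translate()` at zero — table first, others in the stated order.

table();
translate([916, 0, 0]) ladder();
translate([0, 0, 754]) bookshelf();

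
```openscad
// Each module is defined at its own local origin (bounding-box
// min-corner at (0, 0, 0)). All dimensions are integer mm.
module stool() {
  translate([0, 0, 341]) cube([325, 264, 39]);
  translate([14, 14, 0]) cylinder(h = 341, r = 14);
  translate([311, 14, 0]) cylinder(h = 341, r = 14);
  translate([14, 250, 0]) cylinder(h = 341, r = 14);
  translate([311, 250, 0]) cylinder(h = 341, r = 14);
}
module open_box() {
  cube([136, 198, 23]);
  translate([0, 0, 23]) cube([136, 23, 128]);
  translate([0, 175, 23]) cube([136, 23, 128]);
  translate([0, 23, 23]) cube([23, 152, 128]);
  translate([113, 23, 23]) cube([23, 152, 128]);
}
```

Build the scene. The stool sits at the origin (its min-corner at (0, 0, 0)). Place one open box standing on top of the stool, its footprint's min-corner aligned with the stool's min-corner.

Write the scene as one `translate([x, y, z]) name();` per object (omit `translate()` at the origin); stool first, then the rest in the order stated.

stool();
translate([0, 0, 380]) open_box();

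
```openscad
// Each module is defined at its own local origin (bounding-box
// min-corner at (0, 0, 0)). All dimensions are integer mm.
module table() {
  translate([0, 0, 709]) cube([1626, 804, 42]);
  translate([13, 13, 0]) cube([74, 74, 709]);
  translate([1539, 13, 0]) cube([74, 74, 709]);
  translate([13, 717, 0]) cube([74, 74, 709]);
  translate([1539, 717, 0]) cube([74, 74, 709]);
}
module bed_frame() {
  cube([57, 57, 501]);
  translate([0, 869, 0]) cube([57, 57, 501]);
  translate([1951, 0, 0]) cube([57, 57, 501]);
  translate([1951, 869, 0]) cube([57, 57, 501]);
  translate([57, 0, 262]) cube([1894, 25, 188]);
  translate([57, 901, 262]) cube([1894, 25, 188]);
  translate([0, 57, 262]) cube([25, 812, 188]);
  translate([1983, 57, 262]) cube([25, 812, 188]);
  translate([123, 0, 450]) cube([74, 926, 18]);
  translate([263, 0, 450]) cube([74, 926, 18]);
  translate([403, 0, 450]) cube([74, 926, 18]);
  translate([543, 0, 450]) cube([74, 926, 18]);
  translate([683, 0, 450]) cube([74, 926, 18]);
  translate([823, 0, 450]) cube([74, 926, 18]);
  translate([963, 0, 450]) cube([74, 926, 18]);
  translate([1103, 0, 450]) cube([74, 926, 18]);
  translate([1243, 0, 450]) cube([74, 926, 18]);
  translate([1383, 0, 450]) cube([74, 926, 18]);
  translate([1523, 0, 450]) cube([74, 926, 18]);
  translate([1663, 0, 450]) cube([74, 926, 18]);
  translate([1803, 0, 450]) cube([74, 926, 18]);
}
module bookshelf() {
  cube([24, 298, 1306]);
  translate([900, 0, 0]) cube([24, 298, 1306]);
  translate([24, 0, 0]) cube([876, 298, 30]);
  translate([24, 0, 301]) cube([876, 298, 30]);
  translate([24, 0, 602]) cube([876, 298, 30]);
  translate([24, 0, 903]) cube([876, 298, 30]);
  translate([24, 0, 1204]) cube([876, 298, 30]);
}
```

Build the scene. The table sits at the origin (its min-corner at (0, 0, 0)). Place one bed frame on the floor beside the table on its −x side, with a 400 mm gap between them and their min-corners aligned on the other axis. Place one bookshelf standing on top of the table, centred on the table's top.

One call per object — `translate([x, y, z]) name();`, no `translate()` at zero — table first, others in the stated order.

table();
translate([-2408, 0, 0]) bed_frame();
translate([351, 253, 751]) bookshelf();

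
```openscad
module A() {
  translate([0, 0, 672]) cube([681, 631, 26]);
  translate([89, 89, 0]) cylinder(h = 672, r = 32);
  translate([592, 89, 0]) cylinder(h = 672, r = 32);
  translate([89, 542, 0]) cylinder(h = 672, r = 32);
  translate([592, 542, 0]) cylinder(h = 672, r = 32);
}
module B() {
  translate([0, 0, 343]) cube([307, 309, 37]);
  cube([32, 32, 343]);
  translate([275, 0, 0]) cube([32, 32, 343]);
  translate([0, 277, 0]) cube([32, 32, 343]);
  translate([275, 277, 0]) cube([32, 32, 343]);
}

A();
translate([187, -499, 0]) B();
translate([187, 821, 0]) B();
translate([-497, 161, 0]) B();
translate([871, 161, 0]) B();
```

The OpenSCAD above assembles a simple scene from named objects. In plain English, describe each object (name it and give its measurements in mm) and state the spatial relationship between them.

A is a table: top 681 mm (x) × 631 mm (y), 26 mm thick, upper face at z = 698 mm, on four round legs of 64 mm diameter, each leg's bounding box inset 57 mm from the nearest pair of top edges, running from z = 0 to the bottom of the top.

B is a simple wooden stool: a rectangular seat 307 mm (x) by 309 mm (y), 37 mm thick, top face at z = 380 mm, on four square legs, each 32×32 mm in cross-section. The legs rest on z = 0, each flush with a corner of the seat.

Four stools sit around the table at the −y, +y, −x, +x sides.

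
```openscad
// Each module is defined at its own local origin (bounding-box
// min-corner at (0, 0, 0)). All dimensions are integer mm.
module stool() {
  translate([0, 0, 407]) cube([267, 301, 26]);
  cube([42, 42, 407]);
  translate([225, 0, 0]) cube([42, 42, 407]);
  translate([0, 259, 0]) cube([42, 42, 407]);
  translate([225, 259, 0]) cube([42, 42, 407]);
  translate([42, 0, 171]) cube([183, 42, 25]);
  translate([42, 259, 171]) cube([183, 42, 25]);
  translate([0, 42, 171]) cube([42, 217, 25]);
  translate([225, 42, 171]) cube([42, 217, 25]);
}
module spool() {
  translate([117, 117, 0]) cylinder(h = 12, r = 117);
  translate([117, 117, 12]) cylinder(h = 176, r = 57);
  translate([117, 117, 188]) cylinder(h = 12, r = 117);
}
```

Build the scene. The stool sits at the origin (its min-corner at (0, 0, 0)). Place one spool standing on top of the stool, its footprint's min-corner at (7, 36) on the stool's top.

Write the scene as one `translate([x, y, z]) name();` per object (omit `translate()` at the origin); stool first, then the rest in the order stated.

stool();
translate([7, 36, 433]) spool();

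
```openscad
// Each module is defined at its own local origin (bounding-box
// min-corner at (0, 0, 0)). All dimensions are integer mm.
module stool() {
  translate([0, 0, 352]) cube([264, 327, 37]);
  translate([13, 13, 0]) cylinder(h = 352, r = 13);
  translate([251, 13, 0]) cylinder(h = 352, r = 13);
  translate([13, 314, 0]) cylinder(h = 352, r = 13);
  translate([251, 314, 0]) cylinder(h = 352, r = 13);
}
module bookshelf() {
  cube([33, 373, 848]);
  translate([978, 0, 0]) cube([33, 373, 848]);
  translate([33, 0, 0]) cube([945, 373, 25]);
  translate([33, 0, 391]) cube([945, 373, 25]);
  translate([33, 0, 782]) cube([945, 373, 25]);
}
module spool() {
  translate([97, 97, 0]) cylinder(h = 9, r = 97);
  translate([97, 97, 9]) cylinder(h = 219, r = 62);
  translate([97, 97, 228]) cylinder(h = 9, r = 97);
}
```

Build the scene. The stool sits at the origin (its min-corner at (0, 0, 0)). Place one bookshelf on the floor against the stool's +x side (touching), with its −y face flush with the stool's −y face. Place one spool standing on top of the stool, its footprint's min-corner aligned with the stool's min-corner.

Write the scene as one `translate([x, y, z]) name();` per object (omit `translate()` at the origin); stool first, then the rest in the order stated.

stool();
translate([264, 0, 0]) bookshelf();
translate([0, 0, 389]) spool();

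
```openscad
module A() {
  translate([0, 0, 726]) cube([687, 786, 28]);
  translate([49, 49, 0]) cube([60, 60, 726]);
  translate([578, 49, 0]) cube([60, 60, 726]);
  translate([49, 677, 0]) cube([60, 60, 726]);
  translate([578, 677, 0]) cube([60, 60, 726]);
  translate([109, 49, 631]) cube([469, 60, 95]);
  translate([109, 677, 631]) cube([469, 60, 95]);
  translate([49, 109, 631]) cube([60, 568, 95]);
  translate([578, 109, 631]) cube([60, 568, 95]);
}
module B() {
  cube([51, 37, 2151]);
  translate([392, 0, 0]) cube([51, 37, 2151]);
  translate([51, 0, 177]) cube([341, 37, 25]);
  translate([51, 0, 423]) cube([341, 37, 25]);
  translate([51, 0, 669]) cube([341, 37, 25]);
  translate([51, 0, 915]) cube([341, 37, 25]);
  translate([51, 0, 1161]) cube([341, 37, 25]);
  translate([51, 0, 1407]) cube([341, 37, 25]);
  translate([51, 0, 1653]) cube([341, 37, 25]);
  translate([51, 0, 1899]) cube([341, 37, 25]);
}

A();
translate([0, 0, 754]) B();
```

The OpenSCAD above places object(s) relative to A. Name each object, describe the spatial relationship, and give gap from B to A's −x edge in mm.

The ladder's min-x is at 0; the table's min-x is 0; gap = 0 mm.

A is a table. B is a ladder. The ladder is on top of the table. The gap from the ladder to the table's −x edge is 0 mm.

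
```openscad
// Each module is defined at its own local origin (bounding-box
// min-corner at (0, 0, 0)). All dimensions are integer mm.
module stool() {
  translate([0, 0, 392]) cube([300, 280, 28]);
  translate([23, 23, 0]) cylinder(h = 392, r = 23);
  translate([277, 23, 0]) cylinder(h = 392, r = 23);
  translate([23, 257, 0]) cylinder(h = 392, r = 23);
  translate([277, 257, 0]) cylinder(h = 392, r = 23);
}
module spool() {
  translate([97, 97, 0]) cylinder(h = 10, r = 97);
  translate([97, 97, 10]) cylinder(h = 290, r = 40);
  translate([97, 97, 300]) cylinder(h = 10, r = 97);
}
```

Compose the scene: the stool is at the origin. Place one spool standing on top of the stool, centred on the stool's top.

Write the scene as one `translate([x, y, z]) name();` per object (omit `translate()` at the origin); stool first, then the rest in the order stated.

stool();
translate([53, 43, 420]) spool();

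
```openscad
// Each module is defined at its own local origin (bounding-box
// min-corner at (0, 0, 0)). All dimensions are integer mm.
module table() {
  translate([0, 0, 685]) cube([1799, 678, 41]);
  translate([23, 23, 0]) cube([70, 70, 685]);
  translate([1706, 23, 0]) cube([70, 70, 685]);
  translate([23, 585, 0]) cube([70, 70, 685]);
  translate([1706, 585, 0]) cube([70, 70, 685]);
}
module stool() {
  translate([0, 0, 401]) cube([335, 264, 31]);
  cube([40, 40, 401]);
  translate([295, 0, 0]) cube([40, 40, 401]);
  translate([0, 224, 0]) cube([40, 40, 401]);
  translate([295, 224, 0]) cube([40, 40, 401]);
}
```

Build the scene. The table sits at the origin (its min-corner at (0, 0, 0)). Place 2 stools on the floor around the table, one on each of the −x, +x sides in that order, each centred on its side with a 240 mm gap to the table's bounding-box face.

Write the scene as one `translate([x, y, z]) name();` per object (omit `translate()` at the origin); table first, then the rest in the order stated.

table();
translate([-575, 207, 0]) stool();
translate([2039, 207, 0]) stool();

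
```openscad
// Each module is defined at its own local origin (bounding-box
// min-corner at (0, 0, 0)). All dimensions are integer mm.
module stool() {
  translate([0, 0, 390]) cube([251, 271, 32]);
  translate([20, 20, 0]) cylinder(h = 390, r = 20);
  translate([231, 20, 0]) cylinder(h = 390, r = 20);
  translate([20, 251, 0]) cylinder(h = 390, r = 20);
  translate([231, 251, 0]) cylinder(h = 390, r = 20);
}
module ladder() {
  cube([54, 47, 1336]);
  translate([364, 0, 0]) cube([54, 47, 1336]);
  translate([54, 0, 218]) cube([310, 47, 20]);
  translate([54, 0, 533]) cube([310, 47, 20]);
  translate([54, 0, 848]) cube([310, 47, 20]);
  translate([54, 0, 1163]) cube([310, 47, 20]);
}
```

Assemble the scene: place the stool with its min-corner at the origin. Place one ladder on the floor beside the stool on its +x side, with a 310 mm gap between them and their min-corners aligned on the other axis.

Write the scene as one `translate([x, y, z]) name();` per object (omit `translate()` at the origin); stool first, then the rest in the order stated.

stool();
translate([561, 0, 0]) ladder();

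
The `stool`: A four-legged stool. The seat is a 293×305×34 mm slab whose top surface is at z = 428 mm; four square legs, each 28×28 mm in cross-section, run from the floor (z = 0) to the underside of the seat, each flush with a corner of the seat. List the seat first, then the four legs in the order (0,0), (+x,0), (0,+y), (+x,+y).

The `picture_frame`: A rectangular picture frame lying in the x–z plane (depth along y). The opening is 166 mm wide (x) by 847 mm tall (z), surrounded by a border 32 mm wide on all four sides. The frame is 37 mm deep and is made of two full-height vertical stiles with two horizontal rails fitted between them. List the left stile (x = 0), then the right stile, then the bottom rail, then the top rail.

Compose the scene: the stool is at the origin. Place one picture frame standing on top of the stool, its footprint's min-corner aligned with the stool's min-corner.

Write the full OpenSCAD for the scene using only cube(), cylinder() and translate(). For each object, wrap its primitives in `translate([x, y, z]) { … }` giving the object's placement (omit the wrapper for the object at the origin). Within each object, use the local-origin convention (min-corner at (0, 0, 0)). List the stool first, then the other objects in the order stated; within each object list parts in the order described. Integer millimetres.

translate([0, 0, 394]) cube([293, 305, 34]);
cube([28, 28, 394]);
translate([265, 0, 0]) cube([28, 28, 394]);
translate([0, 277, 0]) cube([28, 28, 394]);
translate([265, 277, 0]) cube([28, 28, 394]);
translate([0, 0, 428]) {
  cube([32, 37, 911]);
  translate([198, 0, 0]) cube([32, 37, 911]);
  translate([32, 0, 0]) cube([166, 37, 32]);
  translate([32, 0, 879]) cube([166, 37, 32]);
}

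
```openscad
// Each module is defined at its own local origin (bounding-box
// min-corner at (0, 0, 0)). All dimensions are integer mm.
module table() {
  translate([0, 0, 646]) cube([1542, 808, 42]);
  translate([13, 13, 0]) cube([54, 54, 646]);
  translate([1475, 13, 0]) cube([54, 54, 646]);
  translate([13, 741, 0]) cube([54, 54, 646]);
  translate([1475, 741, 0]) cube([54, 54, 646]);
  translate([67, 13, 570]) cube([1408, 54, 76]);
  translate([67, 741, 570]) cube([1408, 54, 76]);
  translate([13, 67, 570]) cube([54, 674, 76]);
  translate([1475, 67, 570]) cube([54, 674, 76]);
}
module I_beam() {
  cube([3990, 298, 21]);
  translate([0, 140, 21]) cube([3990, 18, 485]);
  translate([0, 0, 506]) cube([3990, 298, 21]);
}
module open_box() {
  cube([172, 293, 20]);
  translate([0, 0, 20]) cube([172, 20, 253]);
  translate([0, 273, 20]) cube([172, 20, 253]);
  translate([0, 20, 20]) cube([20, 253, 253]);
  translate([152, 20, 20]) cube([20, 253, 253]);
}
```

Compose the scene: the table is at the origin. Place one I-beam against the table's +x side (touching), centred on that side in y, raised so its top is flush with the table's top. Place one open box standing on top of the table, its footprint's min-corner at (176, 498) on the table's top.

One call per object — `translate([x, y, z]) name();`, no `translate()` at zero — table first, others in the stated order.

table();
translate([1542, 255, 161]) I_beam();
translate([176, 498, 688]) open_box();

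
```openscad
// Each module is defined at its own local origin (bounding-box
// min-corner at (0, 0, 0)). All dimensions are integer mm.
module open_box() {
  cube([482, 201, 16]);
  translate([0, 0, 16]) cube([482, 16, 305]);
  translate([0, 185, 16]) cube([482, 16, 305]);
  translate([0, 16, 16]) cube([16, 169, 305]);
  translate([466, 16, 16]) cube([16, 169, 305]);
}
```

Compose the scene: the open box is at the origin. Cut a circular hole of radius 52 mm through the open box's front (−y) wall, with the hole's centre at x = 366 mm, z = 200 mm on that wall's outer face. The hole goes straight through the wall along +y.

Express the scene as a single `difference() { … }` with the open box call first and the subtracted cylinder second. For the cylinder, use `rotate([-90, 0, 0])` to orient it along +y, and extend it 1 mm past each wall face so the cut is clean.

difference() {
  open_box();
  translate([366, -1, 200]) rotate([-90, 0, 0]) cylinder(h = 18, r = 52);
}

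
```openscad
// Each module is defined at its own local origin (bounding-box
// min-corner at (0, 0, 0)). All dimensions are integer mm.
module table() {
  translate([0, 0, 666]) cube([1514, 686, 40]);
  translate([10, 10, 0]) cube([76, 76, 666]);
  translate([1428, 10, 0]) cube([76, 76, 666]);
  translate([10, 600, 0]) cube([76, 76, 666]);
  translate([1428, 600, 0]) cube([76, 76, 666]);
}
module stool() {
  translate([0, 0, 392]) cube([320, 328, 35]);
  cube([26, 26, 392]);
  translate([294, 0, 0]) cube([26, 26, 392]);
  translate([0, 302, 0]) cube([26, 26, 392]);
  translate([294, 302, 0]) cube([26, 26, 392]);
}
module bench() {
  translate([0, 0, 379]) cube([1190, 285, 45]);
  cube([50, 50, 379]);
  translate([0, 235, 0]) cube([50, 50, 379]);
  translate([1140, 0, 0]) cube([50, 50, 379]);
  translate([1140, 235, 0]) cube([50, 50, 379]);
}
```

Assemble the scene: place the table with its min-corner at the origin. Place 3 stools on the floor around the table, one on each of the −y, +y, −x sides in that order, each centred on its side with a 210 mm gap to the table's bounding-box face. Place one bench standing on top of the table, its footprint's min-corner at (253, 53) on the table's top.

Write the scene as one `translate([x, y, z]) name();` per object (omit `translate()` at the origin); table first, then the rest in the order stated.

table();
translate([597, -538, 0]) stool();
translate([597, 896, 0]) stool();
translate([-530, 179, 0]) stool();
translate([253, 53, 706]) bench();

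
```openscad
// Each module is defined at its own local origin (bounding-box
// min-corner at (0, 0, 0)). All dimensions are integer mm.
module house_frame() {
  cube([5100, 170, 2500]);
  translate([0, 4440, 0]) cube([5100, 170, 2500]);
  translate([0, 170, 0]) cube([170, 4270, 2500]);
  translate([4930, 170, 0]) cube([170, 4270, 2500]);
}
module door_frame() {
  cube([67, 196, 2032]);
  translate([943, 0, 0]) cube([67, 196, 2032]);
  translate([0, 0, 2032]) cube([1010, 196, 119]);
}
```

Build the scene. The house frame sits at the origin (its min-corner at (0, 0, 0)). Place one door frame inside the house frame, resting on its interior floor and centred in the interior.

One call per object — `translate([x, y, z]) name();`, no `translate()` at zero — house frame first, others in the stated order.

house_frame();
translate([2045, 2207, 0]) door_frame();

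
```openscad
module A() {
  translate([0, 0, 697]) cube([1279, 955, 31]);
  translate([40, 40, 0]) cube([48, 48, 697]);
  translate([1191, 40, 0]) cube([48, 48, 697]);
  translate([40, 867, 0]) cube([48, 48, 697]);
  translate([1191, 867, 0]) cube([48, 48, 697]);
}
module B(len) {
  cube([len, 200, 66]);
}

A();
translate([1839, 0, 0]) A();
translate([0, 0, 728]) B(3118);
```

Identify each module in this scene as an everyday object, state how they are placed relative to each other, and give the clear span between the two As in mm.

A is a table. B is a beam. A beam spans the tops of two tables. The clear span between the two tables is 560 mm.

Second table starts at x = 1839; first ends at x = 1279; clear span = 1839 − 1279 = 560 mm.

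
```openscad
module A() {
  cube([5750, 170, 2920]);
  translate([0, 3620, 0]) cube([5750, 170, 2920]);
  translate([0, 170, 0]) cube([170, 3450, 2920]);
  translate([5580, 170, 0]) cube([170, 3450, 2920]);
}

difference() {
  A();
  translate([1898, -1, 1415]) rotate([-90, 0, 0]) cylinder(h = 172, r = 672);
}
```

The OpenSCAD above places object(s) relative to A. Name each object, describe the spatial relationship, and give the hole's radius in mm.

The subtracted cylinder has r = 672 mm.

A is a house frame. The house frame has a circular hole through its front wall. The hole's radius is 672 mm.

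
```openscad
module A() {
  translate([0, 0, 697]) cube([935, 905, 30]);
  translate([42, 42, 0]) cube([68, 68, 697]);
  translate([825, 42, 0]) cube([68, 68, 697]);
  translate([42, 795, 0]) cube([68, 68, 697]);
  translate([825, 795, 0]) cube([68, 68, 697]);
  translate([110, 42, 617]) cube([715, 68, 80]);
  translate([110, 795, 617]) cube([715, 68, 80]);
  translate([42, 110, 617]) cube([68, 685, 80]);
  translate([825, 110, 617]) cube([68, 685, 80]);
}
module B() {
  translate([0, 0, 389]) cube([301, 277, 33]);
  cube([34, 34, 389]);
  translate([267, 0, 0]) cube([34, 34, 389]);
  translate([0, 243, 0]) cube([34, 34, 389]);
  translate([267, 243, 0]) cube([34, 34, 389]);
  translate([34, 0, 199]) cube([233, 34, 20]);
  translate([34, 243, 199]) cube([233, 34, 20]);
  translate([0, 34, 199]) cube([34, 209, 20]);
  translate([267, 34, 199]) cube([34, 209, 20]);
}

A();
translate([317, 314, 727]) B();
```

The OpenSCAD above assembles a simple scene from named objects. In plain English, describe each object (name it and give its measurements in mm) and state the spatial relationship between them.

A is a table: top 935 mm (x) × 905 mm (y), 30 mm thick, upper face at z = 727 mm, on four 68×68 mm square legs, each inset 42 mm from the nearest pair of top edges, running from z = 0 to the bottom of the top. Four apron rails, 68 mm thick and 80 mm tall, run between adjacent legs with their top edges flush with the underside of the top and their outer faces flush with the legs' outer faces.

B is a four-legged stool. The seat is a 301×277×33 mm slab whose top surface is at z = 422 mm; four square legs, each 34×34 mm in cross-section, run from the floor (z = 0) to the underside of the seat, each flush with a corner of the seat. Four stretchers, 34 mm wide and 20 mm tall, connect adjacent legs with their undersides at z = 199 mm, each running between the inner faces of the legs it joins and aligned with the legs' outer faces on the other axis.

The stool is on top of the table, centred.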